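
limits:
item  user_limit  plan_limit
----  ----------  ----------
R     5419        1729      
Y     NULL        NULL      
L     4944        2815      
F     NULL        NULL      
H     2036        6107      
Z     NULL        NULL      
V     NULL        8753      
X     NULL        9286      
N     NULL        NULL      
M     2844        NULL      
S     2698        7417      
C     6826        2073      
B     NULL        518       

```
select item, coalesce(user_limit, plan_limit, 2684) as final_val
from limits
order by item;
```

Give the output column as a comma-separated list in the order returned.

518, 6826, 2684, 2036, 4944, 2844, 2684, 5419, 2698, 8753, 9286, 2684, 2684

item=B: user_limit=NULL, plan_limit=518 → 518
item=C: user_limit=6826 → 6826
item=F: user_limit=NULL, plan_limit=NULL, → literal 2684 → 2684
item=H: user_limit=2036 → 2036
item=L: user_limit=4944 → 4944
item=M: user_limit=2844 → 2844
item=N: user_limit=NULL, plan_limit=NULL, → literal 2684 → 2684
item=R: user_limit=5419 → 5419
item=S: user_limit=2698 → 2698
item=V: user_limit=NULL, plan_limit=8753 → 8753
item=X: user_limit=NULL, plan_limit=9286 → 9286
item=Y: user_limit=NULL, plan_limit=NULL, → literal 2684 → 2684
item=Z: user_limit=NULL, plan_limit=NULL, → literal 2684 → 2684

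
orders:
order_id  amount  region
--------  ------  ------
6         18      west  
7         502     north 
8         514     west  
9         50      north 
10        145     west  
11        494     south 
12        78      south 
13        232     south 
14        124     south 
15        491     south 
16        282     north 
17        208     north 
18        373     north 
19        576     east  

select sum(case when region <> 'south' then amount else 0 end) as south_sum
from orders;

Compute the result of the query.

order_id=6: ✓ → 18
order_id=7: ✓ → 502
order_id=8: ✓ → 514
order_id=9: ✓ → 50
order_id=10: ✓ → 145
order_id=11: ✗
order_id=12: ✗
order_id=13: ✗
order_id=14: ✗
order_id=15: ✗
order_id=16: ✓ → 282
order_id=17: ✓ → 208
order_id=18: ✓ → 373
order_id=19: ✓ → 576
south_sum = 18 + 502 + 514 + 50 + 145 + 282 + 208 + 373 + 576 = 2668

2668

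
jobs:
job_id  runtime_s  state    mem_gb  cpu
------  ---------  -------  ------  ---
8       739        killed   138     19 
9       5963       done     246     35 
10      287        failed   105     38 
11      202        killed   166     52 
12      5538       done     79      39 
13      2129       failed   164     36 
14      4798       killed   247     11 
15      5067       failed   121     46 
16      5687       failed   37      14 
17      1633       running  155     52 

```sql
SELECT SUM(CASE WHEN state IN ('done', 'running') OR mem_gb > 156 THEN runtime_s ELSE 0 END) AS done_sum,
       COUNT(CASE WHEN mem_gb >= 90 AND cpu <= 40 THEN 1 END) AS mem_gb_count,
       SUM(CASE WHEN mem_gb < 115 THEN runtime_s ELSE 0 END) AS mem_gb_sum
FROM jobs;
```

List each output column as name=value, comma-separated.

[done_sum: state IN ('done', 'running') OR mem_gb > 156]
job_id=8: ✗
job_id=9: ✓ → 5963
job_id=10: ✗
job_id=11: ✓ → 202
job_id=12: ✓ → 5538
job_id=13: ✓ → 2129
job_id=14: ✓ → 4798
job_id=15: ✗
job_id=16: ✗
job_id=17: ✓ → 1633
done_sum = 5963 + 202 + 5538 + 2129 + 4798 + 1633 = 20263
—
[mem_gb_count: mem_gb >= 90 AND cpu <= 40]
job_id=8: ✓ → 1
job_id=9: ✓ → 1
job_id=10: ✓ → 1
job_id=11: ✗
job_id=12: ✗
job_id=13: ✓ → 1
job_id=14: ✓ → 1
job_id=15: ✗
job_id=16: ✗
job_id=17: ✗
mem_gb_count = COUNT(1, 1, 1, 1, 1) = 5
—
[mem_gb_sum: mem_gb < 115]
job_id=8: ✗
job_id=9: ✗
job_id=10: ✓ → 287
job_id=11: ✗
job_id=12: ✓ → 5538
job_id=13: ✗
job_id=14: ✗
job_id=15: ✗
job_id=16: ✓ → 5687
job_id=17: ✗
mem_gb_sum = 287 + 5538 + 5687 = 11512

done_sum=20263, mem_gb_count=5, mem_gb_sum=11512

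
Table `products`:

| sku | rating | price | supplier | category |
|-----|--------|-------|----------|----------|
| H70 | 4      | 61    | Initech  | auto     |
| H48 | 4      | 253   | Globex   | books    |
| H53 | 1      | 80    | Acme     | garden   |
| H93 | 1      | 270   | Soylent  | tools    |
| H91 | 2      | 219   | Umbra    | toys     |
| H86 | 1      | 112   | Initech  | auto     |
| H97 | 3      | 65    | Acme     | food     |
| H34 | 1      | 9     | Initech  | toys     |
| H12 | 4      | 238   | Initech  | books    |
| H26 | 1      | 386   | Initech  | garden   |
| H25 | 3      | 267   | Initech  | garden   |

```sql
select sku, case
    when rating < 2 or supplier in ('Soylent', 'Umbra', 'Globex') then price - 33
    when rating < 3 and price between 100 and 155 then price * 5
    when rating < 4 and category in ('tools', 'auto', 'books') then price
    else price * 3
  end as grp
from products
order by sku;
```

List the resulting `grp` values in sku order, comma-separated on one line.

714, 801, 353, -24, 220, 47, 183, 79, 186, 237, 195

sku=H12: ELSE → 714
sku=H25: ELSE → 801
sku=H26: rating < 2 or supplier in ('Soylent', 'Umbra', 'Globex') → 353
sku=H34: rating < 2 or supplier in ('Soylent', 'Umbra', 'Globex') → -24
sku=H48: rating < 2 or supplier in ('Soylent', 'Umbra', 'Globex') → 220
sku=H53: rating < 2 or supplier in ('Soylent', 'Umbra', 'Globex') → 47
sku=H70: ELSE → 183
sku=H86: rating < 2 or supplier in ('Soylent', 'Umbra', 'Globex') → 79
sku=H91: rating < 2 or supplier in ('Soylent', 'Umbra', 'Globex') → 186
sku=H93: rating < 2 or supplier in ('Soylent', 'Umbra', 'Globex') → 237
sku=H97: ELSE → 195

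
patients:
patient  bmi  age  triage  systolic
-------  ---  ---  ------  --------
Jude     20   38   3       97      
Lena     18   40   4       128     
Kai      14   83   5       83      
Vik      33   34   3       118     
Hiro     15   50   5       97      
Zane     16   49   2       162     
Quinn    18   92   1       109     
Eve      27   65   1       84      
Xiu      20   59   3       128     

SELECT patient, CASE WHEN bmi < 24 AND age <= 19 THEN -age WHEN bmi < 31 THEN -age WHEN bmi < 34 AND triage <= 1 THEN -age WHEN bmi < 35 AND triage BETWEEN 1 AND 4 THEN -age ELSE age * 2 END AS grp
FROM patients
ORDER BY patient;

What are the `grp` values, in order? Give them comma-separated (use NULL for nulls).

-65, -50, -38, -83, -40, -92, -34, -59, -49

patient=Eve: bmi < 31 → -65
patient=Hiro: bmi < 31 → -50
patient=Jude: bmi < 31 → -38
patient=Kai: bmi < 31 → -83
patient=Lena: bmi < 31 → -40
patient=Quinn: bmi < 31 → -92
patient=Vik: bmi < 35 AND triage BETWEEN 1 AND 4 → -34
patient=Xiu: bmi < 31 → -59
patient=Zane: bmi < 31 → -49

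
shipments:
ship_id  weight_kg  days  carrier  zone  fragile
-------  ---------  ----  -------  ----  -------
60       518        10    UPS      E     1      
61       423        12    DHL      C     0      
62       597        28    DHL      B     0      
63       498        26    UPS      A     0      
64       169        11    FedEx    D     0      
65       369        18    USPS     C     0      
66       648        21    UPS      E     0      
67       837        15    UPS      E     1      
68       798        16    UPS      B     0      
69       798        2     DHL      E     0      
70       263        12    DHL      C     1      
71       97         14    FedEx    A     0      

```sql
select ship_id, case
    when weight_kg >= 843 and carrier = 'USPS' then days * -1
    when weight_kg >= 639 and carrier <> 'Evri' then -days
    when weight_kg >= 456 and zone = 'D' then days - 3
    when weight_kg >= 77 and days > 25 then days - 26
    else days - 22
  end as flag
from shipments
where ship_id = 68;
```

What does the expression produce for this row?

-16

ship_id = 68: weight_kg=798, days=16, carrier=UPS, zone=B, fragile=0.
weight_kg >= 843 and carrier = 'USPS' → false
weight_kg >= 639 and carrier <> 'Evri' → true → -16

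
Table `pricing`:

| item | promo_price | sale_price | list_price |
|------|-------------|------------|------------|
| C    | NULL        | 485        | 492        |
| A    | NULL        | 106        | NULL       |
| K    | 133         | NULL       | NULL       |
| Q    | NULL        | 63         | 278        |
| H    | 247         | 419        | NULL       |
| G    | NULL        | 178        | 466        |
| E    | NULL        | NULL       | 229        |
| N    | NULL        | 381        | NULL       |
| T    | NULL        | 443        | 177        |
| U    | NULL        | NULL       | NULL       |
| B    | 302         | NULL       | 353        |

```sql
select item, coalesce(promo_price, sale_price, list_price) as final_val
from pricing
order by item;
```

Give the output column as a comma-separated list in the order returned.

106, 302, 485, 229, 178, 247, 133, 381, 63, 443, NULL

item=A: promo_price=NULL, sale_price=106 → 106
item=B: promo_price=302 → 302
item=C: promo_price=NULL, sale_price=485 → 485
item=E: promo_price=NULL, sale_price=NULL, list_price=229 → 229
item=G: promo_price=NULL, sale_price=178 → 178
item=H: promo_price=247 → 247
item=K: promo_price=133 → 133
item=N: promo_price=NULL, sale_price=381 → 381
item=Q: promo_price=NULL, sale_price=63 → 63
item=T: promo_price=NULL, sale_price=443 → 443
item=U: promo_price=NULL, sale_price=NULL, list_price=NULL (all NULL) → NULL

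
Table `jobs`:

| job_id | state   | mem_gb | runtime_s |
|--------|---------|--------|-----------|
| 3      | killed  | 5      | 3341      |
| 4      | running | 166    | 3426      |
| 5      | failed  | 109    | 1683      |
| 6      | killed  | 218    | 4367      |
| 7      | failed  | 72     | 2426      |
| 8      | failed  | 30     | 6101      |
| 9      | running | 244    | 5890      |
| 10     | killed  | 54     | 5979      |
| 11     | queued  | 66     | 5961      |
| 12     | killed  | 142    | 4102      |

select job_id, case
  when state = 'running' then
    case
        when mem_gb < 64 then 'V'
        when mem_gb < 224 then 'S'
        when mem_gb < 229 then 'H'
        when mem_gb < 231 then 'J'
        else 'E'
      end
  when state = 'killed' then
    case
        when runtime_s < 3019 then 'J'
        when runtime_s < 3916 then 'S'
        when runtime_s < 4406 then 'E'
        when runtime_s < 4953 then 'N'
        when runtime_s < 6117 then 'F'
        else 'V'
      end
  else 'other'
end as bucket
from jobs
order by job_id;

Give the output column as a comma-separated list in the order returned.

job_id=3: state='killed' → inner[runtime_s < 3916] → S
job_id=4: state='running' → inner[mem_gb < 224] → S
job_id=5: state='failed' → outer ELSE → other
job_id=6: state='killed' → inner[runtime_s < 4406] → E
job_id=7: state='failed' → outer ELSE → other
job_id=8: state='failed' → outer ELSE → other
job_id=9: state='running' → inner[ELSE] → E
job_id=10: state='killed' → inner[runtime_s < 6117] → F
job_id=11: state='queued' → outer ELSE → other
job_id=12: state='killed' → inner[runtime_s < 4406] → E

S, S, other, E, other, other, E, F, other, E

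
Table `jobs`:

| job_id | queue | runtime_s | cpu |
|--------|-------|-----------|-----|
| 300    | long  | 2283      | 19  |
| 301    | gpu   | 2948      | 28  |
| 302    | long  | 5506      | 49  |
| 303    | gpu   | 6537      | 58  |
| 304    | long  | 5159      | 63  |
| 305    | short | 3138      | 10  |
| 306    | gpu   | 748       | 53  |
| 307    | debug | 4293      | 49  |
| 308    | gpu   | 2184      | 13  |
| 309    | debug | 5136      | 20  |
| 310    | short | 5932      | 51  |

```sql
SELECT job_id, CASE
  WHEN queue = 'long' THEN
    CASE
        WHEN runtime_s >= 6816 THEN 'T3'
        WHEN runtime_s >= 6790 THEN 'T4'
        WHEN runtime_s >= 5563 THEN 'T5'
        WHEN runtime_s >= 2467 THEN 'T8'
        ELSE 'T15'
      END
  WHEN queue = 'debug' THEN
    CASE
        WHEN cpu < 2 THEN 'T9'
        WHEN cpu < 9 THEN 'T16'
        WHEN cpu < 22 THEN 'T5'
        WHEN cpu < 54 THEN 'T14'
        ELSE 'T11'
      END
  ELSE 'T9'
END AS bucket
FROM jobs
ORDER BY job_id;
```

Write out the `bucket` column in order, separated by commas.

job_id=300: queue='long' → inner[ELSE] → T15
job_id=301: queue='gpu' → outer ELSE → T9
job_id=302: queue='long' → inner[runtime_s >= 2467] → T8
job_id=303: queue='gpu' → outer ELSE → T9
job_id=304: queue='long' → inner[runtime_s >= 2467] → T8
job_id=305: queue='short' → outer ELSE → T9
job_id=306: queue='gpu' → outer ELSE → T9
job_id=307: queue='debug' → inner[cpu < 54] → T14
job_id=308: queue='gpu' → outer ELSE → T9
job_id=309: queue='debug' → inner[cpu < 22] → T5
job_id=310: queue='short' → outer ELSE → T9

T15, T9, T8, T9, T8, T9, T9, T14, T9, T5, T9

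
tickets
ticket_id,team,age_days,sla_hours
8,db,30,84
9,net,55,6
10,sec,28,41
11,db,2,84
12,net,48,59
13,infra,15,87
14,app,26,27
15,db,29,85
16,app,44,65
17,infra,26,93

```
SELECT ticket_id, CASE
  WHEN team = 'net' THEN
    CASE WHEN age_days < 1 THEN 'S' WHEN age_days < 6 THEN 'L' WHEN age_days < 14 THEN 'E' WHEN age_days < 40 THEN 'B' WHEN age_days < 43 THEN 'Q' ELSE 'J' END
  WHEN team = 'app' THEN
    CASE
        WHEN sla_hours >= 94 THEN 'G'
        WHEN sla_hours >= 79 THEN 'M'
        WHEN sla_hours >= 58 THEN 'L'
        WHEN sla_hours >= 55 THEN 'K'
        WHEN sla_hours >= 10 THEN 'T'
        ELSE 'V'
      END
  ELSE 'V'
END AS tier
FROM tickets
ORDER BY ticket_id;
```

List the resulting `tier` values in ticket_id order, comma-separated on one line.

ticket_id=8: team='db' → outer ELSE → V
ticket_id=9: team='net' → inner[ELSE] → J
ticket_id=10: team='sec' → outer ELSE → V
ticket_id=11: team='db' → outer ELSE → V
ticket_id=12: team='net' → inner[ELSE] → J
ticket_id=13: team='infra' → outer ELSE → V
ticket_id=14: team='app' → inner[sla_hours >= 10] → T
ticket_id=15: team='db' → outer ELSE → V
ticket_id=16: team='app' → inner[sla_hours >= 58] → L
ticket_id=17: team='infra' → outer ELSE → V

V, J, V, V, J, V, T, V, L, V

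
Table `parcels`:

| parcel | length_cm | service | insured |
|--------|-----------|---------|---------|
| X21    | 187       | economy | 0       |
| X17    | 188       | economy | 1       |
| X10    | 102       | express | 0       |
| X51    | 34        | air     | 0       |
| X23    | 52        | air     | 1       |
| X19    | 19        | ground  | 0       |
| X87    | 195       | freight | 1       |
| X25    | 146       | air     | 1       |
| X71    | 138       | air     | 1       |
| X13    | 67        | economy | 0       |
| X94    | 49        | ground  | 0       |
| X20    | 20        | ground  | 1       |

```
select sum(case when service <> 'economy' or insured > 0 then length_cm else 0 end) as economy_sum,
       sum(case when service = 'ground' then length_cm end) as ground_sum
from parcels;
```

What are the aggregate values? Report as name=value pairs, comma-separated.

[economy_sum: service <> 'economy' or insured > 0]
parcel=X21: ✗
parcel=X17: ✓ → 188
parcel=X10: ✓ → 102
parcel=X51: ✓ → 34
parcel=X23: ✓ → 52
parcel=X19: ✓ → 19
parcel=X87: ✓ → 195
parcel=X25: ✓ → 146
parcel=X71: ✓ → 138
parcel=X13: ✗
parcel=X94: ✓ → 49
parcel=X20: ✓ → 20
economy_sum = 188 + 102 + 34 + 52 + 19 + 195 + 146 + 138 + 49 + 20 = 943
—
[ground_sum: service = 'ground']
parcel=X21: ✗
parcel=X17: ✗
parcel=X10: ✗
parcel=X51: ✗
parcel=X23: ✗
parcel=X19: ✓ → 19
parcel=X87: ✗
parcel=X25: ✗
parcel=X71: ✗
parcel=X13: ✗
parcel=X94: ✓ → 49
parcel=X20: ✓ → 20
ground_sum = 19 + 49 + 20 = 88

economy_sum=943, ground_sum=88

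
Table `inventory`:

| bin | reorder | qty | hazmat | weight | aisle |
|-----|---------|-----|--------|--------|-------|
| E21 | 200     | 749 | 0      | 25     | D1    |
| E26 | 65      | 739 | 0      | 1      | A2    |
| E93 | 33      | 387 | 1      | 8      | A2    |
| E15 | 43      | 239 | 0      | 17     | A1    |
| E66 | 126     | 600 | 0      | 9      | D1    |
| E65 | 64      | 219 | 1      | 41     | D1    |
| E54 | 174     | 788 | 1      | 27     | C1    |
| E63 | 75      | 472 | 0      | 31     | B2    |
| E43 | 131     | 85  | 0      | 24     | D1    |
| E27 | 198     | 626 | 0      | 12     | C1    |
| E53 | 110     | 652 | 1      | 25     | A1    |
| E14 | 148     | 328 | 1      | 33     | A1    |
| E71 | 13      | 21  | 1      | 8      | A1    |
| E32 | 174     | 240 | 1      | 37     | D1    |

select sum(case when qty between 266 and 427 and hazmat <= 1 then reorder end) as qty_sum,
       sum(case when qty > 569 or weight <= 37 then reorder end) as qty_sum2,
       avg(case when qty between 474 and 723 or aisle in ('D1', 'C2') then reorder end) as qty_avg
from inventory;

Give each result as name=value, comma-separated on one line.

[qty_sum: qty between 266 and 427 and hazmat <= 1]
bin=E21: ✗
bin=E26: ✗
bin=E93: ✓ → 33
bin=E15: ✗
bin=E66: ✗
bin=E65: ✗
bin=E54: ✗
bin=E63: ✗
bin=E43: ✗
bin=E27: ✗
bin=E53: ✗
bin=E14: ✓ → 148
bin=E71: ✗
bin=E32: ✗
qty_sum = 33 + 148 = 181
—
[qty_sum2: qty > 569 or weight <= 37]
bin=E21: ✓ → 200
bin=E26: ✓ → 65
bin=E93: ✓ → 33
bin=E15: ✓ → 43
bin=E66: ✓ → 126
bin=E65: ✗
bin=E54: ✓ → 174
bin=E63: ✓ → 75
bin=E43: ✓ → 131
bin=E27: ✓ → 198
bin=E53: ✓ → 110
bin=E14: ✓ → 148
bin=E71: ✓ → 13
bin=E32: ✓ → 174
qty_sum2 = 200 + 65 + 33 + 43 + 126 + 174 + 75 + 131 + 198 + 110 + 148 + 13 + 174 = 1490
—
[qty_avg: qty between 474 and 723 or aisle in ('D1', 'C2')]
bin=E21: ✓ → 200
bin=E26: ✗
bin=E93: ✗
bin=E15: ✗
bin=E66: ✓ → 126
bin=E65: ✓ → 64
bin=E54: ✗
bin=E63: ✗
bin=E43: ✓ → 131
bin=E27: ✓ → 198
bin=E53: ✓ → 110
bin=E14: ✗
bin=E71: ✗
bin=E32: ✓ → 174
qty_avg = (200 + 126 + 64 + 131 + 198 + 110 + 174) / 7 = 143.2857142857

qty_sum=181, qty_sum2=1490, qty_avg=143.2857142857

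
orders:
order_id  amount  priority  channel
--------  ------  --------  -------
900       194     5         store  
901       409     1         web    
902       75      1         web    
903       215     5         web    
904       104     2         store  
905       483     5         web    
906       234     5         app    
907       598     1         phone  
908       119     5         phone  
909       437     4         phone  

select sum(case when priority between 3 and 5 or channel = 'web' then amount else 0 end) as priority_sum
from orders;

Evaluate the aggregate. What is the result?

order_id=900: ✓ → 194
order_id=901: ✓ → 409
order_id=902: ✓ → 75
order_id=903: ✓ → 215
order_id=904: ✗
order_id=905: ✓ → 483
order_id=906: ✓ → 234
order_id=907: ✗
order_id=908: ✓ → 119
order_id=909: ✓ → 437
priority_sum = 194 + 409 + 75 + 215 + 483 + 234 + 119 + 437 = 2166

2166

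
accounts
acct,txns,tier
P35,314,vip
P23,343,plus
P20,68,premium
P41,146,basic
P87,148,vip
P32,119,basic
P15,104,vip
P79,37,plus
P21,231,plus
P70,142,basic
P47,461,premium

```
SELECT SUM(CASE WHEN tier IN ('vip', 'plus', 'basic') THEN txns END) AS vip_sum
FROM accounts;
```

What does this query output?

acct=P35: ✓ → 314
acct=P23: ✓ → 343
acct=P20: ✗
acct=P41: ✓ → 146
acct=P87: ✓ → 148
acct=P32: ✓ → 119
acct=P15: ✓ → 104
acct=P79: ✓ → 37
acct=P21: ✓ → 231
acct=P70: ✓ → 142
acct=P47: ✗
vip_sum = 314 + 343 + 146 + 148 + 119 + 104 + 37 + 231 + 142 = 1584

1584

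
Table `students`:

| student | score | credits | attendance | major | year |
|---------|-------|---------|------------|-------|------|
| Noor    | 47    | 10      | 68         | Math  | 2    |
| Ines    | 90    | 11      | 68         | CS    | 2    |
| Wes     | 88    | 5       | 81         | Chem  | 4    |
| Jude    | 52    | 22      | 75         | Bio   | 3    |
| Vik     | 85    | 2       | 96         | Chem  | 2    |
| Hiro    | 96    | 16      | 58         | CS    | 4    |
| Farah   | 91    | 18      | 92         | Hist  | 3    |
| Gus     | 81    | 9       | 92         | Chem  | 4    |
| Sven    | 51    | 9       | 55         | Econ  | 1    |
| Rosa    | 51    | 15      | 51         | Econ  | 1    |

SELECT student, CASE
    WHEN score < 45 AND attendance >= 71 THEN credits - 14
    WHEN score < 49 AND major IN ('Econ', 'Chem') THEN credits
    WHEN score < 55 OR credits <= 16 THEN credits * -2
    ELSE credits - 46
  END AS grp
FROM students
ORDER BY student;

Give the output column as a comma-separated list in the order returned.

student=Farah: ELSE → -28
student=Gus: score < 55 OR credits <= 16 → -18
student=Hiro: score < 55 OR credits <= 16 → -32
student=Ines: score < 55 OR credits <= 16 → -22
student=Jude: score < 55 OR credits <= 16 → -44
student=Noor: score < 55 OR credits <= 16 → -20
student=Rosa: score < 55 OR credits <= 16 → -30
student=Sven: score < 55 OR credits <= 16 → -18
student=Vik: score < 55 OR credits <= 16 → -4
student=Wes: score < 55 OR credits <= 16 → -10

-28, -18, -32, -22, -44, -20, -30, -18, -4, -10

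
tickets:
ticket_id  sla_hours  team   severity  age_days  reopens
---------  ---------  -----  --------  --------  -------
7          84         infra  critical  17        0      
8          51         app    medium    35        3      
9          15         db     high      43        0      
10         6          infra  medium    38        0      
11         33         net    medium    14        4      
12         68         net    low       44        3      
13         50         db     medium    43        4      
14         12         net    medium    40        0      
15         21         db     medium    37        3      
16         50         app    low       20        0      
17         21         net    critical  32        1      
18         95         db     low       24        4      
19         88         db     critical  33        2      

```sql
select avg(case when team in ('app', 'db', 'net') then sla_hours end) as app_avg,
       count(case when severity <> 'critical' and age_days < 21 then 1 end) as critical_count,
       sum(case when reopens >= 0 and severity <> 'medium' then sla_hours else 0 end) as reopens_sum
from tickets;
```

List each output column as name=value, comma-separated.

[app_avg: team in ('app', 'db', 'net')]
ticket_id=7: ✗
ticket_id=8: ✓ → 51
ticket_id=9: ✓ → 15
ticket_id=10: ✗
ticket_id=11: ✓ → 33
ticket_id=12: ✓ → 68
ticket_id=13: ✓ → 50
ticket_id=14: ✓ → 12
ticket_id=15: ✓ → 21
ticket_id=16: ✓ → 50
ticket_id=17: ✓ → 21
ticket_id=18: ✓ → 95
ticket_id=19: ✓ → 88
app_avg = (51 + 15 + 33 + 68 + 50 + 12 + 21 + 50 + 21 + 95 + 88) / 11 = 45.8181818182
—
[critical_count: severity <> 'critical' and age_days < 21]
ticket_id=7: ✗
ticket_id=8: ✗
ticket_id=9: ✗
ticket_id=10: ✗
ticket_id=11: ✓ → 1
ticket_id=12: ✗
ticket_id=13: ✗
ticket_id=14: ✗
ticket_id=15: ✗
ticket_id=16: ✓ → 1
ticket_id=17: ✗
ticket_id=18: ✗
ticket_id=19: ✗
critical_count = COUNT(1, 1) = 2
—
[reopens_sum: reopens >= 0 and severity <> 'medium']
ticket_id=7: ✓ → 84
ticket_id=8: ✗
ticket_id=9: ✓ → 15
ticket_id=10: ✗
ticket_id=11: ✗
ticket_id=12: ✓ → 68
ticket_id=13: ✗
ticket_id=14: ✗
ticket_id=15: ✗
ticket_id=16: ✓ → 50
ticket_id=17: ✓ → 21
ticket_id=18: ✓ → 95
ticket_id=19: ✓ → 88
reopens_sum = 84 + 15 + 68 + 50 + 21 + 95 + 88 = 421

app_avg=45.8181818182, critical_count=2, reopens_sum=421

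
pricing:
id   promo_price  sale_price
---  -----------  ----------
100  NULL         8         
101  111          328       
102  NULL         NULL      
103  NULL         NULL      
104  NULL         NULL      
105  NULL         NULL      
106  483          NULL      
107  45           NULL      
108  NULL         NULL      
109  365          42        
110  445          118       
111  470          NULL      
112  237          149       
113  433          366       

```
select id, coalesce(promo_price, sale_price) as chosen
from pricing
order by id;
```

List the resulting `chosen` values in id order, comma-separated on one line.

id=100: promo_price=NULL, sale_price=8 → 8
id=101: promo_price=111 → 111
id=102: promo_price=NULL, sale_price=NULL (all NULL) → NULL
id=103: promo_price=NULL, sale_price=NULL (all NULL) → NULL
id=104: promo_price=NULL, sale_price=NULL (all NULL) → NULL
id=105: promo_price=NULL, sale_price=NULL (all NULL) → NULL
id=106: promo_price=483 → 483
id=107: promo_price=45 → 45
id=108: promo_price=NULL, sale_price=NULL (all NULL) → NULL
id=109: promo_price=365 → 365
id=110: promo_price=445 → 445
id=111: promo_price=470 → 470
id=112: promo_price=237 → 237
id=113: promo_price=433 → 433

8, 111, NULL, NULL, NULL, NULL, 483, 45, NULL, 365, 445, 470, 237, 433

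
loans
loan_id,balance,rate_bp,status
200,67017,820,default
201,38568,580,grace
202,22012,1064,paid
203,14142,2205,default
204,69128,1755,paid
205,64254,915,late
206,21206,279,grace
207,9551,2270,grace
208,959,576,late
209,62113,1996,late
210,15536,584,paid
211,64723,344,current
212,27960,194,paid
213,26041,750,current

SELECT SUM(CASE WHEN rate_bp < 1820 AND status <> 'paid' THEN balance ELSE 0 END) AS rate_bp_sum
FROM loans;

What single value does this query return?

loan_id=200: ✓ → 67017
loan_id=201: ✓ → 38568
loan_id=202: ✗
loan_id=203: ✗
loan_id=204: ✗
loan_id=205: ✓ → 64254
loan_id=206: ✓ → 21206
loan_id=207: ✗
loan_id=208: ✓ → 959
loan_id=209: ✗
loan_id=210: ✗
loan_id=211: ✓ → 64723
loan_id=212: ✗
loan_id=213: ✓ → 26041
rate_bp_sum = 67017 + 38568 + 64254 + 21206 + 959 + 64723 + 26041 = 282768

282768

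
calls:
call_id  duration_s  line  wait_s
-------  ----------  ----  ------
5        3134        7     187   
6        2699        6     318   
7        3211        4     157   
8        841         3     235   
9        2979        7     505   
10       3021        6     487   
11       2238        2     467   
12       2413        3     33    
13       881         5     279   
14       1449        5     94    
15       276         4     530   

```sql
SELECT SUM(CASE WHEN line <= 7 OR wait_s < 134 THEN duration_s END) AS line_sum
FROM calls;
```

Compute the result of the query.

23142

call_id=5: ✓ → 3134
call_id=6: ✓ → 2699
call_id=7: ✓ → 3211
call_id=8: ✓ → 841
call_id=9: ✓ → 2979
call_id=10: ✓ → 3021
call_id=11: ✓ → 2238
call_id=12: ✓ → 2413
call_id=13: ✓ → 881
call_id=14: ✓ → 1449
call_id=15: ✓ → 276
line_sum = 3134 + 2699 + 3211 + 841 + 2979 + 3021 + 2238 + 2413 + 881 + 1449 + 276 = 23142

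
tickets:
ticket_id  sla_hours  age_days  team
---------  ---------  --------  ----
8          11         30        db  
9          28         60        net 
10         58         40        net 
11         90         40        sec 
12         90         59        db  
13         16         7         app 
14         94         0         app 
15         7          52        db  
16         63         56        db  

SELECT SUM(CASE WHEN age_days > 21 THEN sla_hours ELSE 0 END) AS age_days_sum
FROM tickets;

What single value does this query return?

ticket_id=8: ✓ → 11
ticket_id=9: ✓ → 28
ticket_id=10: ✓ → 58
ticket_id=11: ✓ → 90
ticket_id=12: ✓ → 90
ticket_id=13: ✗
ticket_id=14: ✗
ticket_id=15: ✓ → 7
ticket_id=16: ✓ → 63
age_days_sum = 11 + 28 + 58 + 90 + 90 + 7 + 63 = 347

347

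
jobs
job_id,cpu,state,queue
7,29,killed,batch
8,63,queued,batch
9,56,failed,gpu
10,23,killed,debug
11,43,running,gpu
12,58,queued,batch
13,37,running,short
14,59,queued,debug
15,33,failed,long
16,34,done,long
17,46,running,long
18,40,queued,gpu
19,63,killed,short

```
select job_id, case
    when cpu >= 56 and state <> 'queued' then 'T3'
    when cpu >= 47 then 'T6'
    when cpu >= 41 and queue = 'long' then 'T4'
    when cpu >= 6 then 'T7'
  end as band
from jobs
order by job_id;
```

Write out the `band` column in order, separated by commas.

T7, T6, T3, T7, T7, T6, T7, T6, T7, T7, T4, T7, T3

job_id=7: cpu >= 6 → T7
job_id=8: cpu >= 47 → T6
job_id=9: cpu >= 56 and state <> 'queued' → T3
job_id=10: cpu >= 6 → T7
job_id=11: cpu >= 6 → T7
job_id=12: cpu >= 47 → T6
job_id=13: cpu >= 6 → T7
job_id=14: cpu >= 47 → T6
job_id=15: cpu >= 6 → T7
job_id=16: cpu >= 6 → T7
job_id=17: cpu >= 41 and queue = 'long' → T4
job_id=18: cpu >= 6 → T7
job_id=19: cpu >= 56 and state <> 'queued' → T3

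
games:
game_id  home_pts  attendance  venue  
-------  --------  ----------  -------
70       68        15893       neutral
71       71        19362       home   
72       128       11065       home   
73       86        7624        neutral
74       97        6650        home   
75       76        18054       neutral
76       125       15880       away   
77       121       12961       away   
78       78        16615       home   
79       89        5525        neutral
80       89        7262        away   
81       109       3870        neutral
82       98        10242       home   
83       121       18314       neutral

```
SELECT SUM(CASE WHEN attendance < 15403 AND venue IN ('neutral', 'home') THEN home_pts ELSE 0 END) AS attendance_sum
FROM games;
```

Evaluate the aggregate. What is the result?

607

game_id=70: ✗
game_id=71: ✗
game_id=72: ✓ → 128
game_id=73: ✓ → 86
game_id=74: ✓ → 97
game_id=75: ✗
game_id=76: ✗
game_id=77: ✗
game_id=78: ✗
game_id=79: ✓ → 89
game_id=80: ✗
game_id=81: ✓ → 109
game_id=82: ✓ → 98
game_id=83: ✗
attendance_sum = 128 + 86 + 97 + 89 + 109 + 98 = 607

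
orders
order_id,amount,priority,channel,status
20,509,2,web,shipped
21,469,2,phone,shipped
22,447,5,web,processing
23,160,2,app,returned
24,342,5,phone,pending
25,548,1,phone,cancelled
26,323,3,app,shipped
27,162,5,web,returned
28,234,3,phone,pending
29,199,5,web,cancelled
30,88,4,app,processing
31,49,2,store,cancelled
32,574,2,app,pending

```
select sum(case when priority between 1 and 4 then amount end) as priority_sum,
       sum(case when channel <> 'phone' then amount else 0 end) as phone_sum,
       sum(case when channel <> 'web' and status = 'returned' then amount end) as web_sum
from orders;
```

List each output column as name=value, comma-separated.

priority_sum=2954, phone_sum=2511, web_sum=160

[priority_sum: priority between 1 and 4]
order_id=20: ✓ → 509
order_id=21: ✓ → 469
order_id=22: ✗
order_id=23: ✓ → 160
order_id=24: ✗
order_id=25: ✓ → 548
order_id=26: ✓ → 323
order_id=27: ✗
order_id=28: ✓ → 234
order_id=29: ✗
order_id=30: ✓ → 88
order_id=31: ✓ → 49
order_id=32: ✓ → 574
priority_sum = 509 + 469 + 160 + 548 + 323 + 234 + 88 + 49 + 574 = 2954
—
[phone_sum: channel <> 'phone']
order_id=20: ✓ → 509
order_id=21: ✗
order_id=22: ✓ → 447
order_id=23: ✓ → 160
order_id=24: ✗
order_id=25: ✗
order_id=26: ✓ → 323
order_id=27: ✓ → 162
order_id=28: ✗
order_id=29: ✓ → 199
order_id=30: ✓ → 88
order_id=31: ✓ → 49
order_id=32: ✓ → 574
phone_sum = 509 + 447 + 160 + 323 + 162 + 199 + 88 + 49 + 574 = 2511
—
[web_sum: channel <> 'web' and status = 'returned']
order_id=20: ✗
order_id=21: ✗
order_id=22: ✗
order_id=23: ✓ → 160
order_id=24: ✗
order_id=25: ✗
order_id=26: ✗
order_id=27: ✗
order_id=28: ✗
order_id=29: ✗
order_id=30: ✗
order_id=31: ✗
order_id=32: ✗
web_sum = 160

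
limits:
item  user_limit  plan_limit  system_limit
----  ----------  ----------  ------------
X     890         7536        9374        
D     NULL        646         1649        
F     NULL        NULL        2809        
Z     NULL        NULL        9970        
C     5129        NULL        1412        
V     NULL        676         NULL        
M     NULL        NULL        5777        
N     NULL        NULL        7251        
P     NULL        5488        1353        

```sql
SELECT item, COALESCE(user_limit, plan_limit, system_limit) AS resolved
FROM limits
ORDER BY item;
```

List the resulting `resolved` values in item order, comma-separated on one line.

item=C: user_limit=5129 → 5129
item=D: user_limit=NULL, plan_limit=646 → 646
item=F: user_limit=NULL, plan_limit=NULL, system_limit=2809 → 2809
item=M: user_limit=NULL, plan_limit=NULL, system_limit=5777 → 5777
item=N: user_limit=NULL, plan_limit=NULL, system_limit=7251 → 7251
item=P: user_limit=NULL, plan_limit=5488 → 5488
item=V: user_limit=NULL, plan_limit=676 → 676
item=X: user_limit=890 → 890
item=Z: user_limit=NULL, plan_limit=NULL, system_limit=9970 → 9970

5129, 646, 2809, 5777, 7251, 5488, 676, 890, 9970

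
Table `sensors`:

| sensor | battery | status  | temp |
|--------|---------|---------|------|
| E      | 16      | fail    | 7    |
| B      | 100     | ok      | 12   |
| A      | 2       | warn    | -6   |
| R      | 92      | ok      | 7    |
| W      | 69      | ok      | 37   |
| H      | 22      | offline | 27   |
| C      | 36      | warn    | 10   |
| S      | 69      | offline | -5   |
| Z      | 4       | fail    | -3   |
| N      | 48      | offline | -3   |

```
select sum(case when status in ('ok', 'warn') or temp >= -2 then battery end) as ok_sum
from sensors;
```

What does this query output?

sensor=E: ✓ → 16
sensor=B: ✓ → 100
sensor=A: ✓ → 2
sensor=R: ✓ → 92
sensor=W: ✓ → 69
sensor=H: ✓ → 22
sensor=C: ✓ → 36
sensor=S: ✗
sensor=Z: ✗
sensor=N: ✗
ok_sum = 16 + 100 + 2 + 92 + 69 + 22 + 36 = 337

337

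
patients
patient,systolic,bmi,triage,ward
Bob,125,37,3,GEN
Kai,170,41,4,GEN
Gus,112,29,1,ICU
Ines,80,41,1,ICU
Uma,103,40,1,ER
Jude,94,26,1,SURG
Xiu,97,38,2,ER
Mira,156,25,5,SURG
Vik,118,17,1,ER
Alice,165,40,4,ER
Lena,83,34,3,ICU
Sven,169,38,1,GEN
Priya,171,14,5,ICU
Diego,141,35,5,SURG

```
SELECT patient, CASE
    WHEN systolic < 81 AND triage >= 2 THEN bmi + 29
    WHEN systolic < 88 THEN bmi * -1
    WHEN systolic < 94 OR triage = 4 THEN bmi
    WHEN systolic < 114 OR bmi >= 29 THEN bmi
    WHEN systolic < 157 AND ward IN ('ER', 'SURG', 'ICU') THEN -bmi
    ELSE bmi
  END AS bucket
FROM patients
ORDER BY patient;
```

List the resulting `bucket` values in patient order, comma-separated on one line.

40, 37, 35, 29, -41, 26, 41, -34, -25, 14, 38, 40, -17, 38

patient=Alice: systolic < 94 OR triage = 4 → 40
patient=Bob: systolic < 114 OR bmi >= 29 → 37
patient=Diego: systolic < 114 OR bmi >= 29 → 35
patient=Gus: systolic < 114 OR bmi >= 29 → 29
patient=Ines: systolic < 88 → -41
patient=Jude: systolic < 114 OR bmi >= 29 → 26
patient=Kai: systolic < 94 OR triage = 4 → 41
patient=Lena: systolic < 88 → -34
patient=Mira: systolic < 157 AND ward IN ('ER', 'SURG', 'ICU') → -25
patient=Priya: ELSE → 14
patient=Sven: systolic < 114 OR bmi >= 29 → 38
patient=Uma: systolic < 114 OR bmi >= 29 → 40
patient=Vik: systolic < 157 AND ward IN ('ER', 'SURG', 'ICU') → -17
patient=Xiu: systolic < 114 OR bmi >= 29 → 38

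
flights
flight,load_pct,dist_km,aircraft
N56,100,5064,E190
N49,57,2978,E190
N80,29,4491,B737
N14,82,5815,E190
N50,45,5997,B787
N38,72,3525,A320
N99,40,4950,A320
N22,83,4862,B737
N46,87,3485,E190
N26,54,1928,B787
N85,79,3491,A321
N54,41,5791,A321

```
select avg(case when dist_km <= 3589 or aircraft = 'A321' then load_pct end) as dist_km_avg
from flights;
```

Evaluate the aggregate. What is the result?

65

flight=N56: ✗
flight=N49: ✓ → 57
flight=N80: ✗
flight=N14: ✗
flight=N50: ✗
flight=N38: ✓ → 72
flight=N99: ✗
flight=N22: ✗
flight=N46: ✓ → 87
flight=N26: ✓ → 54
flight=N85: ✓ → 79
flight=N54: ✓ → 41
dist_km_avg = (57 + 72 + 87 + 54 + 79 + 41) / 6 = 65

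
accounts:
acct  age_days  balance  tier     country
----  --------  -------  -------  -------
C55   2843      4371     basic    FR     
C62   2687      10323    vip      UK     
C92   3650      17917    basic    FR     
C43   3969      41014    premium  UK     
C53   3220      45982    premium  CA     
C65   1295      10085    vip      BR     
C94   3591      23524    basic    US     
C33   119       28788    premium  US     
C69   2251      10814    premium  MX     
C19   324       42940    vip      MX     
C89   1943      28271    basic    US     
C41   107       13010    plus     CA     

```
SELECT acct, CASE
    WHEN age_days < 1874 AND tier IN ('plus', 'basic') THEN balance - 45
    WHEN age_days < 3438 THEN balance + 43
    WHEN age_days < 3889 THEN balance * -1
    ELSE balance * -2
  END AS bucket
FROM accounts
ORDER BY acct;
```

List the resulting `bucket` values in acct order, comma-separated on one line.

acct=C19: age_days < 3438 → 42983
acct=C33: age_days < 3438 → 28831
acct=C41: age_days < 1874 AND tier IN ('plus', 'basic') → 12965
acct=C43: ELSE → -82028
acct=C53: age_days < 3438 → 46025
acct=C55: age_days < 3438 → 4414
acct=C62: age_days < 3438 → 10366
acct=C65: age_days < 3438 → 10128
acct=C69: age_days < 3438 → 10857
acct=C89: age_days < 3438 → 28314
acct=C92: age_days < 3889 → -17917
acct=C94: age_days < 3889 → -23524

42983, 28831, 12965, -82028, 46025, 4414, 10366, 10128, 10857, 28314, -17917, -23524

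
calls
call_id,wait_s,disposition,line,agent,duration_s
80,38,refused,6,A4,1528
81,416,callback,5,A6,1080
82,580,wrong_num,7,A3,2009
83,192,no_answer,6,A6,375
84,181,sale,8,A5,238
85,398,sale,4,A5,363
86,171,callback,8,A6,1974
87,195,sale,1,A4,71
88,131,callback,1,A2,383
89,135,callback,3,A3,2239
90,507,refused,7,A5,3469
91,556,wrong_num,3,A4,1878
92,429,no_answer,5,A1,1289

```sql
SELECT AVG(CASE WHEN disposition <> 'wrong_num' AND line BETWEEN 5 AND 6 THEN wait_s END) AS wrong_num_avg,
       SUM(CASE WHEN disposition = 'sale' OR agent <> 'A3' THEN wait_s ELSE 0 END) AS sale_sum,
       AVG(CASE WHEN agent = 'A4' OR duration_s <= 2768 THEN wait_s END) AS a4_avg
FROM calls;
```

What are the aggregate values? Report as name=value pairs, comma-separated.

wrong_num_avg=268.75, sale_sum=3214, a4_avg=285.1666666667

[wrong_num_avg: disposition <> 'wrong_num' AND line BETWEEN 5 AND 6]
call_id=80: ✓ → 38
call_id=81: ✓ → 416
call_id=82: ✗
call_id=83: ✓ → 192
call_id=84: ✗
call_id=85: ✗
call_id=86: ✗
call_id=87: ✗
call_id=88: ✗
call_id=89: ✗
call_id=90: ✗
call_id=91: ✗
call_id=92: ✓ → 429
wrong_num_avg = (38 + 416 + 192 + 429) / 4 = 268.75
—
[sale_sum: disposition = 'sale' OR agent <> 'A3']
call_id=80: ✓ → 38
call_id=81: ✓ → 416
call_id=82: ✗
call_id=83: ✓ → 192
call_id=84: ✓ → 181
call_id=85: ✓ → 398
call_id=86: ✓ → 171
call_id=87: ✓ → 195
call_id=88: ✓ → 131
call_id=89: ✗
call_id=90: ✓ → 507
call_id=91: ✓ → 556
call_id=92: ✓ → 429
sale_sum = 38 + 416 + 192 + 181 + 398 + 171 + 195 + 131 + 507 + 556 + 429 = 3214
—
[a4_avg: agent = 'A4' OR duration_s <= 2768]
call_id=80: ✓ → 38
call_id=81: ✓ → 416
call_id=82: ✓ → 580
call_id=83: ✓ → 192
call_id=84: ✓ → 181
call_id=85: ✓ → 398
call_id=86: ✓ → 171
call_id=87: ✓ → 195
call_id=88: ✓ → 131
call_id=89: ✓ → 135
call_id=90: ✗
call_id=91: ✓ → 556
call_id=92: ✓ → 429
a4_avg = (38 + 416 + 580 + 192 + 181 + 398 + 171 + 195 + 131 + 135 + 556 + 429) / 12 = 285.1666666667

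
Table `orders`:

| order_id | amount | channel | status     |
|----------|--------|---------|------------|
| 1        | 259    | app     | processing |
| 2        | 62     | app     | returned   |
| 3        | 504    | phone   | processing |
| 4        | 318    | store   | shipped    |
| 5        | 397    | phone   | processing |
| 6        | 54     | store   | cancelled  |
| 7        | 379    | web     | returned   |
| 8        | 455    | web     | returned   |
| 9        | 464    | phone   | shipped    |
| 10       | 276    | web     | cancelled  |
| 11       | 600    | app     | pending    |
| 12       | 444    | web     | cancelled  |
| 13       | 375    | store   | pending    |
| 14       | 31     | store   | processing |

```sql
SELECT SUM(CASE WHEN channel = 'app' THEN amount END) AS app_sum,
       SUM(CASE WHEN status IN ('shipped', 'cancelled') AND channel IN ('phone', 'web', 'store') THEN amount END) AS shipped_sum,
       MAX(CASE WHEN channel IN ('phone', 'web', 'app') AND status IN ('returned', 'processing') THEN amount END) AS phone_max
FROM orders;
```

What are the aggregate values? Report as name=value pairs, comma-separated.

app_sum=921, shipped_sum=1556, phone_max=504

[app_sum: channel = 'app']
order_id=1: ✓ → 259
order_id=2: ✓ → 62
order_id=3: ✗
order_id=4: ✗
order_id=5: ✗
order_id=6: ✗
order_id=7: ✗
order_id=8: ✗
order_id=9: ✗
order_id=10: ✗
order_id=11: ✓ → 600
order_id=12: ✗
order_id=13: ✗
order_id=14: ✗
app_sum = 259 + 62 + 600 = 921
—
[shipped_sum: status IN ('shipped', 'cancelled') AND channel IN ('phone', 'web', 'store')]
order_id=1: ✗
order_id=2: ✗
order_id=3: ✗
order_id=4: ✓ → 318
order_id=5: ✗
order_id=6: ✓ → 54
order_id=7: ✗
order_id=8: ✗
order_id=9: ✓ → 464
order_id=10: ✓ → 276
order_id=11: ✗
order_id=12: ✓ → 444
order_id=13: ✗
order_id=14: ✗
shipped_sum = 318 + 54 + 464 + 276 + 444 = 1556
—
[phone_max: channel IN ('phone', 'web', 'app') AND status IN ('returned', 'processing')]
order_id=1: ✓ → 259
order_id=2: ✓ → 62
order_id=3: ✓ → 504
order_id=4: ✗
order_id=5: ✓ → 397
order_id=6: ✗
order_id=7: ✓ → 379
order_id=8: ✓ → 455
order_id=9: ✗
order_id=10: ✗
order_id=11: ✗
order_id=12: ✗
order_id=13: ✗
order_id=14: ✗
phone_max = MAX(259, 62, 504, 397, 379, 455) = 504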